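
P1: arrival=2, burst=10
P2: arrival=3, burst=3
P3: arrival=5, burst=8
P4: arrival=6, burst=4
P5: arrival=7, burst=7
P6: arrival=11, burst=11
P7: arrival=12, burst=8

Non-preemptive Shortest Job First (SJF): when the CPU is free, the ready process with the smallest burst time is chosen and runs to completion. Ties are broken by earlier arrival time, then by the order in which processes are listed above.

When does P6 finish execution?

53

Schedule: | idle 0-2 | P1 2-12 | P2 12-15 | P4 15-19 | P5 19-26 | P3 26-34 | P7 34-42 | P6 42-53 |
Completion: P1=12  P2=15  P3=34  P4=19  P5=26  P6=53  P7=42
Turnaround (C−A): P1=10  P2=12  P3=29  P4=13  P5=19  P6=42  P7=30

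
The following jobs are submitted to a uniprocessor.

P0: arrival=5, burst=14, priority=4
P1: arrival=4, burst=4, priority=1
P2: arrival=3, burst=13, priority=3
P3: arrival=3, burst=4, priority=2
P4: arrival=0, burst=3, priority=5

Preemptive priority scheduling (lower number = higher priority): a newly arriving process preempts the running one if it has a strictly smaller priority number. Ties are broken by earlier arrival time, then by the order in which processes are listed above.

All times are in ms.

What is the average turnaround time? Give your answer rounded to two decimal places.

13.80

Gantt: | P4 0-3 | P3 3-4 | P1 4-8 | P3 8-11 | P2 11-24 | P0 24-38 |
Completion: P0=38  P1=8  P2=24  P3=11  P4=3
Turnaround times: P0=33, P1=4, P2=21, P3=8, P4=3
Average turnaround = (33+4+21+8+3) / 5 = 69/5 = 13.80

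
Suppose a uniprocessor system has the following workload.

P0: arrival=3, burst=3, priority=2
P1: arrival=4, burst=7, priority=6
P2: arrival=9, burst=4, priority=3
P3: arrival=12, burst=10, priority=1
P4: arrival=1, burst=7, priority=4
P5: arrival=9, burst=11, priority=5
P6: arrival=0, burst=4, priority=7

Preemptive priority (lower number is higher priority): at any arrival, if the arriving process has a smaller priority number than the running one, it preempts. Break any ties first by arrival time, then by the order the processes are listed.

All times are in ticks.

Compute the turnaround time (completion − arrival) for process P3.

Schedule: | P6 0-1 | P4 1-3 | P0 3-6 | P4 6-9 | P2 9-12 | P3 12-22 | P2 22-23 | P4 23-25 | P5 25-36 | P1 36-43 | P6 43-46 |
Completion: P0=6  P1=43  P2=23  P3=22  P4=25  P5=36  P6=46
Turnaround(P3) = completion − arrival = 22 − 12 = 10

10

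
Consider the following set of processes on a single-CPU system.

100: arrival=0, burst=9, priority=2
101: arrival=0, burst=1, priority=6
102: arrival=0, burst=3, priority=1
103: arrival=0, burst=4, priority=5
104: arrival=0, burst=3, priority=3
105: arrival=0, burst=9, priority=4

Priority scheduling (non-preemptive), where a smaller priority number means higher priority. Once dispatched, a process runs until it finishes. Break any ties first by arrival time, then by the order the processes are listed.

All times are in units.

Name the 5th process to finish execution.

103

Schedule: | 102 0-3 | 100 3-12 | 104 12-15 | 105 15-24 | 103 24-28 | 101 28-29 |
Completion: 100=12  101=29  102=3  103=28  104=15  105=24
Turnaround (C−A): 100=12  101=29  102=3  103=28  104=15  105=24
Finish order: 102 → 100 → 104 → 105 → 103 → 101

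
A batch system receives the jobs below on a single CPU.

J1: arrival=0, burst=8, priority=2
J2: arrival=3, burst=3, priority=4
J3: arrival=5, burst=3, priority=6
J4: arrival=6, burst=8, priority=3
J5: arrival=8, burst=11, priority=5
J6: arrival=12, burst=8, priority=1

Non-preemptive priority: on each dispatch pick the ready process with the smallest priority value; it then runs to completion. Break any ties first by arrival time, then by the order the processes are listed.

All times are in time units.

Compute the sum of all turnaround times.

120

Schedule: | J1 0-8 | J4 8-16 | J6 16-24 | J2 24-27 | J5 27-38 | J3 38-41 |
Completion: J1=8  J2=27  J3=41  J4=16  J5=38  J6=24
Turnaround = completion − arrival: J1=8, J2=24, J3=36, J4=10, J5=30, J6=12
Total turnaround = 8 + 24 + 36 + 10 + 30 + 12 = 120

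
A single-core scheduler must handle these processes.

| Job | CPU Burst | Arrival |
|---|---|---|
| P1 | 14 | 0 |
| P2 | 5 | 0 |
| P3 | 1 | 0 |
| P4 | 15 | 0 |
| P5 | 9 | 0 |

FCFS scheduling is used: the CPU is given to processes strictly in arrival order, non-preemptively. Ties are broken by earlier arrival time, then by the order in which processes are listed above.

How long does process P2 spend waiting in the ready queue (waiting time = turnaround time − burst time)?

14

Gantt: | P1 0-14 | P2 14-19 | P3 19-20 | P4 20-35 | P5 35-44 |
Completion: P1=14  P2=19  P3=20  P4=35  P5=44
Waiting(P2) = turnaround − burst = 19 − 5 = 14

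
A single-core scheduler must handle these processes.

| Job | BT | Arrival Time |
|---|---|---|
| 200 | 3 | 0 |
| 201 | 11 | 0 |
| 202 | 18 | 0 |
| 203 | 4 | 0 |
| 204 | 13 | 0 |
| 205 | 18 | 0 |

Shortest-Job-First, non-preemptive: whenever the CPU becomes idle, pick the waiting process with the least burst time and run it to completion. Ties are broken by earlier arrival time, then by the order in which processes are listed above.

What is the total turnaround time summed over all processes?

175

Gantt: | 200 0-3 | 203 3-7 | 201 7-18 | 204 18-31 | 202 31-49 | 205 49-67 |
Completion: 200=3  201=18  202=49  203=7  204=31  205=67
Turnaround = completion − arrival: 200=3, 201=18, 202=49, 203=7, 204=31, 205=67
Total turnaround = 3 + 18 + 49 + 7 + 31 + 67 = 175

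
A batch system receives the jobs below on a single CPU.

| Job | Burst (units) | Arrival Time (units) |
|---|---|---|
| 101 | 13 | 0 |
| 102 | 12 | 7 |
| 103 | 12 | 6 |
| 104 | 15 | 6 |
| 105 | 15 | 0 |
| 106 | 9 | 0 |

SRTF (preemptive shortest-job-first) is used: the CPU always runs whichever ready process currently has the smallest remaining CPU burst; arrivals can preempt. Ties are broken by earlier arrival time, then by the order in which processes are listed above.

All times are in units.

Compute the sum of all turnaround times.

227

Schedule: | 106 0-9 | 103 9-21 | 102 21-33 | 101 33-46 | 105 46-61 | 104 61-76 |
Completion: 101=46  102=33  103=21  104=76  105=61  106=9
Turnaround = completion − arrival: 101=46, 102=26, 103=15, 104=70, 105=61, 106=9
Total turnaround = 46 + 26 + 15 + 70 + 61 + 9 = 227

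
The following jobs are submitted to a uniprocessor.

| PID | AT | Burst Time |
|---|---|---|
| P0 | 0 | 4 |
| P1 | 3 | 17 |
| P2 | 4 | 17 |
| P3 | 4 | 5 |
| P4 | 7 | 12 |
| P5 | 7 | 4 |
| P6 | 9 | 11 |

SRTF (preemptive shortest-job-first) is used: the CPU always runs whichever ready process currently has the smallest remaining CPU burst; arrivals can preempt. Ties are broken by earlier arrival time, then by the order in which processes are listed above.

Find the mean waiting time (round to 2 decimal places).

Timeline: | P0 0-4 | P3 4-9 | P5 9-13 | P6 13-24 | P4 24-36 | P1 36-53 | P2 53-70 |
Completion: P0=4  P1=53  P2=70  P3=9  P4=36  P5=13  P6=24
Waiting times: P0=0, P1=33, P2=49, P3=0, P4=17, P5=2, P6=4
Average waiting = (0+33+49+0+17+2+4) / 7 = 105/7 = 15.00

15.00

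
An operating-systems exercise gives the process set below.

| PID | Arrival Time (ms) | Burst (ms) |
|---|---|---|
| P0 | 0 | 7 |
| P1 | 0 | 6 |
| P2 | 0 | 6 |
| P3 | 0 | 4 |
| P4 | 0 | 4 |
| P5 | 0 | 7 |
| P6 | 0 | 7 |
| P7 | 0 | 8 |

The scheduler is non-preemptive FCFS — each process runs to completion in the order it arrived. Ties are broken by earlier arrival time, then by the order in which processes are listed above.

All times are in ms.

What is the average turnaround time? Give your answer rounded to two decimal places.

Timeline: | P0 0-7 | P1 7-13 | P2 13-19 | P3 19-23 | P4 23-27 | P5 27-34 | P6 34-41 | P7 41-49 |
Completion: P0=7  P1=13  P2=19  P3=23  P4=27  P5=34  P6=41  P7=49
Turnaround times: P0=7, P1=13, P2=19, P3=23, P4=27, P5=34, P6=41, P7=49
Average turnaround = (7+13+19+23+27+34+41+49) / 8 = 213/8 = 26.63

26.63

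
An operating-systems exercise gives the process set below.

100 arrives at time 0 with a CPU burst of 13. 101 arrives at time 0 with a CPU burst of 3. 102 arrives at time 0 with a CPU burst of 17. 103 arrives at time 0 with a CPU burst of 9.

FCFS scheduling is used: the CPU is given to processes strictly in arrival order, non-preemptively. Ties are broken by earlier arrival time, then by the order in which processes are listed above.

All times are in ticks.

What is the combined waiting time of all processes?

62

Schedule: | 100 0-13 | 101 13-16 | 102 16-33 | 103 33-42 |
Completion: 100=13  101=16  102=33  103=42
Turnaround (C−A): 100=13  101=16  102=33  103=42
Waiting = turnaround − burst: 100=0, 101=13, 102=16, 103=33
Total waiting = 0 + 13 + 16 + 33 = 62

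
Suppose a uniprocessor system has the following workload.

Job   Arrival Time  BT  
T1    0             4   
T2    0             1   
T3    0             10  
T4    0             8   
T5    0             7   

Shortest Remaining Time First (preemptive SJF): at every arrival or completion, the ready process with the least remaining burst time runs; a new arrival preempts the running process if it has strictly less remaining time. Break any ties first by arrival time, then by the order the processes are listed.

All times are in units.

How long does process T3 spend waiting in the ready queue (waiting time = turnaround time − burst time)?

Gantt: | T2 0-1 | T1 1-5 | T5 5-12 | T4 12-20 | T3 20-30 |
Completion: T1=5  T2=1  T3=30  T4=20  T5=12
Waiting(T3) = turnaround − burst = 30 − 10 = 20

20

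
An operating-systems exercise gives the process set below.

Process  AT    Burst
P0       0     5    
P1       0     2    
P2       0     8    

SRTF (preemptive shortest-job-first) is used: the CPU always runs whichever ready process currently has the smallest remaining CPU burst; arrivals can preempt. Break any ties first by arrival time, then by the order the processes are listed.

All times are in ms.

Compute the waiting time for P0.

Schedule: | P1 0-2 | P0 2-7 | P2 7-15 |
Completion: P0=7  P1=2  P2=15
Waiting(P0) = turnaround − burst = 7 − 5 = 2

2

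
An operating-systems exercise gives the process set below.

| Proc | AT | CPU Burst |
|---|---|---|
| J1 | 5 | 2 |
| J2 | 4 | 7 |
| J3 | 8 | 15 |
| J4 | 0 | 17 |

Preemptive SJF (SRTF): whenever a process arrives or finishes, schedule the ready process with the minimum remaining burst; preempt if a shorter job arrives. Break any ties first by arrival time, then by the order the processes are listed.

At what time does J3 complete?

41

Schedule: | J4 0-4 | J2 4-5 | J1 5-7 | J2 7-13 | J4 13-26 | J3 26-41 |
Completion: J1=7  J2=13  J3=41  J4=26
Turnaround (C−A): J1=2  J2=9  J3=33  J4=26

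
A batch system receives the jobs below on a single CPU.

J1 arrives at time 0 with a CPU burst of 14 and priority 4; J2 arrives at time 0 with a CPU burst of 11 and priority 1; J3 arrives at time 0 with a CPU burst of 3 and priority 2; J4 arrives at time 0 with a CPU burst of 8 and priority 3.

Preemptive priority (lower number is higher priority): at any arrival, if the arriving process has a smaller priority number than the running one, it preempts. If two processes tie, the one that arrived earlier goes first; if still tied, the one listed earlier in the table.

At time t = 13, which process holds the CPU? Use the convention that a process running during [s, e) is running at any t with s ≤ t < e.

J3

Timeline: | J2 0-11 | J3 11-14 | J4 14-22 | J1 22-36 |
Completion: J1=36  J2=11  J3=14  J4=22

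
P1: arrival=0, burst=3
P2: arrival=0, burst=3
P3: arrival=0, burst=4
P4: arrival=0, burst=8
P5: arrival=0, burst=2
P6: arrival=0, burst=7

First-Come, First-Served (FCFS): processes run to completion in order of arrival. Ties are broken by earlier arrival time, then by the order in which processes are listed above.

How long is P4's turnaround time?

Timeline: | P1 0-3 | P2 3-6 | P3 6-10 | P4 10-18 | P5 18-20 | P6 20-27 |
Completion: P1=3  P2=6  P3=10  P4=18  P5=20  P6=27
Turnaround(P4) = completion − arrival = 18 − 0 = 18

18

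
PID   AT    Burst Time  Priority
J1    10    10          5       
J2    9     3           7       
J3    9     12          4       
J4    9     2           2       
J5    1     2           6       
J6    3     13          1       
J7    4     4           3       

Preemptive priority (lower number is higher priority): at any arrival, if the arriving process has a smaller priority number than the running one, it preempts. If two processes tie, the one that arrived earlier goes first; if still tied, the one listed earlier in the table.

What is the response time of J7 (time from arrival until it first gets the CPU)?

14

Gantt: | idle 0-1 | J5 1-3 | J6 3-16 | J4 16-18 | J7 18-22 | J3 22-34 | J1 34-44 | J2 44-47 |
Completion: J1=44  J2=47  J3=34  J4=18  J5=3  J6=16  J7=22
Response(J7) = first start − arrival = 18 − 4 = 14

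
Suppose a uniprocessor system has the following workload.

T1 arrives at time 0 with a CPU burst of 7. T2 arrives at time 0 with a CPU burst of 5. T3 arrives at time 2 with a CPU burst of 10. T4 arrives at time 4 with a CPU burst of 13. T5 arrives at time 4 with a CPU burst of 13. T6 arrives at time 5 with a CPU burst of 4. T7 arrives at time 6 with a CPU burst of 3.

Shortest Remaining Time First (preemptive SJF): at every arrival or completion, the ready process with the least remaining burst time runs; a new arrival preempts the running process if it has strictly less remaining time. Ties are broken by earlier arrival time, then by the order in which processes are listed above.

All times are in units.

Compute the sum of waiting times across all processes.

95

Gantt: | T2 0-5 | T6 5-9 | T7 9-12 | T1 12-19 | T3 19-29 | T4 29-42 | T5 42-55 |
Completion: T1=19  T2=5  T3=29  T4=42  T5=55  T6=9  T7=12
Turnaround (C−A): T1=19  T2=5  T3=27  T4=38  T5=51  T6=4  T7=6
Waiting = turnaround − burst: T1=12, T2=0, T3=17, T4=25, T5=38, T6=0, T7=3
Total waiting = 12 + 0 + 17 + 25 + 38 + 0 + 3 = 95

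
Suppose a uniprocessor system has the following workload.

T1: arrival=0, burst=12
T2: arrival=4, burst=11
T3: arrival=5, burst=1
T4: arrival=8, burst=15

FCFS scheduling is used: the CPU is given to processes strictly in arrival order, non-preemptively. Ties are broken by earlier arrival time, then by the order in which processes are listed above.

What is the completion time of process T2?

Timeline: | T1 0-12 | T2 12-23 | T3 23-24 | T4 24-39 |
Completion: T1=12  T2=23  T3=24  T4=39
Turnaround (C−A): T1=12  T2=19  T3=19  T4=31

23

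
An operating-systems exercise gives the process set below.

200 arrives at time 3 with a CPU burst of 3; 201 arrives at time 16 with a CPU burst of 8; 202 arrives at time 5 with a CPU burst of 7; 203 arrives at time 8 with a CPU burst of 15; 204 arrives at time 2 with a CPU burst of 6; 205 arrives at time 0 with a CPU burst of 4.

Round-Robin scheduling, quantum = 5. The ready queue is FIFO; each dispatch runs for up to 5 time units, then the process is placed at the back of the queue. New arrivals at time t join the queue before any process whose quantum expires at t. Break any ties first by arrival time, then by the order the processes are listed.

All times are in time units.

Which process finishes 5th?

Timeline: | 205 0-4 | 204 4-9 | 200 9-12 | 202 12-17 | 203 17-22 | 204 22-23 | 201 23-28 | 202 28-30 | 203 30-35 | 201 35-38 | 203 38-43 |
Completion: 200=12  201=38  202=30  203=43  204=23  205=4
Turnaround (C−A): 200=9  201=22  202=25  203=35  204=21  205=4
Finish order: 205 → 200 → 204 → 202 → 201 → 203

201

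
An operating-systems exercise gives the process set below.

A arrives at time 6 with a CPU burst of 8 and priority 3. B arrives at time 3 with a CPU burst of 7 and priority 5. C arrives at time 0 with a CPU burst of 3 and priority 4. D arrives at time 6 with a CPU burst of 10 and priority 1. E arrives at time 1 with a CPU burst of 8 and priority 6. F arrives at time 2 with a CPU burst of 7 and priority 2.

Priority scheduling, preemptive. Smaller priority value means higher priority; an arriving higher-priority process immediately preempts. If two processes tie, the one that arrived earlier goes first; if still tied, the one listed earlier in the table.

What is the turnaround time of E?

42

Schedule: | C 0-2 | F 2-6 | D 6-16 | F 16-19 | A 19-27 | C 27-28 | B 28-35 | E 35-43 |
Completion: A=27  B=35  C=28  D=16  E=43  F=19
Turnaround (C−A): A=21  B=32  C=28  D=10  E=42  F=17
Turnaround(E) = completion − arrival = 43 − 1 = 42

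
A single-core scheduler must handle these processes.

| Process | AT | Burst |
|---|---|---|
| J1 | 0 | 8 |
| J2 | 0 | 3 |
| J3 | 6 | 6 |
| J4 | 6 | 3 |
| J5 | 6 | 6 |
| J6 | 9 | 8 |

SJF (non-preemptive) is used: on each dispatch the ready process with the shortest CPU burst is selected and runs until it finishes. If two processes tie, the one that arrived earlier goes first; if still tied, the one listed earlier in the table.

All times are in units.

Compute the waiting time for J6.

17

Schedule: | J2 0-3 | J1 3-11 | J4 11-14 | J3 14-20 | J5 20-26 | J6 26-34 |
Completion: J1=11  J2=3  J3=20  J4=14  J5=26  J6=34
Turnaround (C−A): J1=11  J2=3  J3=14  J4=8  J5=20  J6=25
Waiting(J6) = turnaround − burst = 25 − 8 = 17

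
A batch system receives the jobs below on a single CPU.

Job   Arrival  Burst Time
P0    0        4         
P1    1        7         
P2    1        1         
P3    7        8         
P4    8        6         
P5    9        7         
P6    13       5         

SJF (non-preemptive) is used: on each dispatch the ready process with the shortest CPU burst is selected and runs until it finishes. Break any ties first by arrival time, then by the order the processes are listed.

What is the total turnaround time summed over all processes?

91

Timeline: | P0 0-4 | P2 4-5 | P1 5-12 | P4 12-18 | P6 18-23 | P5 23-30 | P3 30-38 |
Completion: P0=4  P1=12  P2=5  P3=38  P4=18  P5=30  P6=23
Turnaround (C−A): P0=4  P1=11  P2=4  P3=31  P4=10  P5=21  P6=10
Turnaround = completion − arrival: P0=4, P1=11, P2=4, P3=31, P4=10, P5=21, P6=10
Total turnaround = 4 + 11 + 4 + 31 + 10 + 21 + 10 = 91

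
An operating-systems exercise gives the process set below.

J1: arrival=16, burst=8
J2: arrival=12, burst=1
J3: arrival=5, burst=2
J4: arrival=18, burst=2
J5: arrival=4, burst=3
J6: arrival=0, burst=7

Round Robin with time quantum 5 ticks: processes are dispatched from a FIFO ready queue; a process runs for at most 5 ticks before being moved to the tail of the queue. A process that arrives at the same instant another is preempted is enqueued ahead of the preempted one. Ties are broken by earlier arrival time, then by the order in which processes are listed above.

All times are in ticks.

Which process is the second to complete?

J3

Gantt: | J6 0-5 | J5 5-8 | J3 8-10 | J6 10-12 | J2 12-13 | idle 13-16 | J1 16-21 | J4 21-23 | J1 23-26 |
Completion: J1=26  J2=13  J3=10  J4=23  J5=8  J6=12
Turnaround (C−A): J1=10  J2=1  J3=5  J4=5  J5=4  J6=12
Finish order: J5 → J3 → J6 → J2 → J4 → J1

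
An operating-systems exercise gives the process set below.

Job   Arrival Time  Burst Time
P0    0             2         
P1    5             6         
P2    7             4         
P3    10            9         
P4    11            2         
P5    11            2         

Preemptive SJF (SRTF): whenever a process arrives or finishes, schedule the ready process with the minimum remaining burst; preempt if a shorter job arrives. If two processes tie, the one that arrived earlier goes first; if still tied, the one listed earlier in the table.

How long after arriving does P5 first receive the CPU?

Timeline: | P0 0-2 | idle 2-5 | P1 5-11 | P4 11-13 | P5 13-15 | P2 15-19 | P3 19-28 |
Completion: P0=2  P1=11  P2=19  P3=28  P4=13  P5=15
Turnaround (C−A): P0=2  P1=6  P2=12  P3=18  P4=2  P5=4
Response(P5) = first start − arrival = 13 − 11 = 2

2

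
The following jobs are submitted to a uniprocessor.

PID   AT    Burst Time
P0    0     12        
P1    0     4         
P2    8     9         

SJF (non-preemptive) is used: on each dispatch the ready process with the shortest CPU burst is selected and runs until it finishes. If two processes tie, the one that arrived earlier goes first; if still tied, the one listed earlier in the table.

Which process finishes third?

Schedule: | P1 0-4 | P0 4-16 | P2 16-25 |
Completion: P0=16  P1=4  P2=25
Turnaround (C−A): P0=16  P1=4  P2=17
Finish order: P1 → P0 → P2

P2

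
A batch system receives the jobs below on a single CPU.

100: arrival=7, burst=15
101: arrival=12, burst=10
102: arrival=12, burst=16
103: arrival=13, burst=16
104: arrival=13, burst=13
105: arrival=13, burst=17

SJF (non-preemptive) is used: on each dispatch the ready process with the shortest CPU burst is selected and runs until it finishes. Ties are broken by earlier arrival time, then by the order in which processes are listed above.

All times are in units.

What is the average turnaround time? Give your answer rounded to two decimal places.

43.50

Timeline: | idle 0-7 | 100 7-22 | 101 22-32 | 104 32-45 | 102 45-61 | 103 61-77 | 105 77-94 |
Completion: 100=22  101=32  102=61  103=77  104=45  105=94
Turnaround (C−A): 100=15  101=20  102=49  103=64  104=32  105=81
Turnaround times: 100=15, 101=20, 102=49, 103=64, 104=32, 105=81
Average turnaround = (15+20+49+64+32+81) / 6 = 261/6 = 43.50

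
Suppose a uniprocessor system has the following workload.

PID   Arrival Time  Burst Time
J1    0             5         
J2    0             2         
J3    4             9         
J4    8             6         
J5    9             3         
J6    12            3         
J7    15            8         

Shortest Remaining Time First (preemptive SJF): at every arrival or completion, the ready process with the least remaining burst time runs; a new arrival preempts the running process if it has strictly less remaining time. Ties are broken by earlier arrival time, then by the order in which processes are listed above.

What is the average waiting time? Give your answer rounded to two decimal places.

Gantt: | J2 0-2 | J1 2-7 | J3 7-8 | J4 8-9 | J5 9-12 | J6 12-15 | J4 15-20 | J3 20-28 | J7 28-36 |
Completion: J1=7  J2=2  J3=28  J4=20  J5=12  J6=15  J7=36
Waiting times: J1=2, J2=0, J3=15, J4=6, J5=0, J6=0, J7=13
Average waiting = (2+0+15+6+0+0+13) / 7 = 36/7 = 5.14

5.14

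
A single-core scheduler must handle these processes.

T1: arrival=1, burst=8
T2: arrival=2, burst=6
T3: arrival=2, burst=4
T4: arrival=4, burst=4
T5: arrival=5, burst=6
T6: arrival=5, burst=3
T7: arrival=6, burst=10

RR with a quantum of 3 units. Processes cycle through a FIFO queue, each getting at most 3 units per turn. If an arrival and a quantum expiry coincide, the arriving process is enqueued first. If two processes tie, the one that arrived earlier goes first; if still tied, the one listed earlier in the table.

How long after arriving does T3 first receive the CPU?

Schedule: | idle 0-1 | T1 1-4 | T2 4-7 | T3 7-10 | T4 10-13 | T1 13-16 | T5 16-19 | T6 19-22 | T7 22-25 | T2 25-28 | T3 28-29 | T4 29-30 | T1 30-32 | T5 32-35 | T7 35-42 |
Completion: T1=32  T2=28  T3=29  T4=30  T5=35  T6=22  T7=42
Turnaround (C−A): T1=31  T2=26  T3=27  T4=26  T5=30  T6=17  T7=36
Response(T3) = first start − arrival = 7 − 2 = 5

5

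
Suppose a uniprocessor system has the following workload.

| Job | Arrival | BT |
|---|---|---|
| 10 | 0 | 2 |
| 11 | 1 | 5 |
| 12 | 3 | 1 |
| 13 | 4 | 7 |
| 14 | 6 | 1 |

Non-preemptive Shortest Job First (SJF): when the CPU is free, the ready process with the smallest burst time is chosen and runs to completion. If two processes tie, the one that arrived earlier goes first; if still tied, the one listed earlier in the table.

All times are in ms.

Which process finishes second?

Gantt: | 10 0-2 | 11 2-7 | 12 7-8 | 14 8-9 | 13 9-16 |
Completion: 10=2  11=7  12=8  13=16  14=9
Finish order: 10 → 11 → 12 → 14 → 13

11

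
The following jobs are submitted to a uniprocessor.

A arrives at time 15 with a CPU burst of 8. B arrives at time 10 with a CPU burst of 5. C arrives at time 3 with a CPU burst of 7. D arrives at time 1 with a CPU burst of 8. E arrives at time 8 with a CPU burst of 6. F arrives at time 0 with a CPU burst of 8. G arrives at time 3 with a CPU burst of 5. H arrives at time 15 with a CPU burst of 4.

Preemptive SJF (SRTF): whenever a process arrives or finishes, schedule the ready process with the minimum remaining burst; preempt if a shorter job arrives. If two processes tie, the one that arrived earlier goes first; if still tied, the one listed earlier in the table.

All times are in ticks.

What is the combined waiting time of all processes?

112

Gantt: | F 0-8 | G 8-13 | B 13-18 | H 18-22 | E 22-28 | C 28-35 | D 35-43 | A 43-51 |
Completion: A=51  B=18  C=35  D=43  E=28  F=8  G=13  H=22
Waiting = turnaround − burst: A=28, B=3, C=25, D=34, E=14, F=0, G=5, H=3
Total waiting = 28 + 3 + 25 + 34 + 14 + 0 + 5 + 3 = 112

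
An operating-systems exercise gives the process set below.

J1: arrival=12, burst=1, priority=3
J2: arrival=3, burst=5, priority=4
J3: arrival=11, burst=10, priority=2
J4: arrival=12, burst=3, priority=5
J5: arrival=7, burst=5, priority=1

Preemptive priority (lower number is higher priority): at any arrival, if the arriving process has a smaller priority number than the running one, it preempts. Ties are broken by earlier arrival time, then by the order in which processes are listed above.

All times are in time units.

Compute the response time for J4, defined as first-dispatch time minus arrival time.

Timeline: | idle 0-3 | J2 3-7 | J5 7-12 | J3 12-22 | J1 22-23 | J2 23-24 | J4 24-27 |
Completion: J1=23  J2=24  J3=22  J4=27  J5=12
Response(J4) = first start − arrival = 24 − 12 = 12

12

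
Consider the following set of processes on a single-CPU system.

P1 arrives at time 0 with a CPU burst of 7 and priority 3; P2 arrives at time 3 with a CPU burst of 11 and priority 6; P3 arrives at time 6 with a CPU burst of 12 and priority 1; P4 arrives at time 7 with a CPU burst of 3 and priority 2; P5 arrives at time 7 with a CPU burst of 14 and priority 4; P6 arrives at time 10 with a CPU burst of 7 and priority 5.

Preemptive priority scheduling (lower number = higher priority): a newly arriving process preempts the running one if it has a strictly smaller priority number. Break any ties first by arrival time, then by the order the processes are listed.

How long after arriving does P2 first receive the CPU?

Schedule: | P1 0-6 | P3 6-18 | P4 18-21 | P1 21-22 | P5 22-36 | P6 36-43 | P2 43-54 |
Completion: P1=22  P2=54  P3=18  P4=21  P5=36  P6=43
Turnaround (C−A): P1=22  P2=51  P3=12  P4=14  P5=29  P6=33
Response(P2) = first start − arrival = 43 − 3 = 40

40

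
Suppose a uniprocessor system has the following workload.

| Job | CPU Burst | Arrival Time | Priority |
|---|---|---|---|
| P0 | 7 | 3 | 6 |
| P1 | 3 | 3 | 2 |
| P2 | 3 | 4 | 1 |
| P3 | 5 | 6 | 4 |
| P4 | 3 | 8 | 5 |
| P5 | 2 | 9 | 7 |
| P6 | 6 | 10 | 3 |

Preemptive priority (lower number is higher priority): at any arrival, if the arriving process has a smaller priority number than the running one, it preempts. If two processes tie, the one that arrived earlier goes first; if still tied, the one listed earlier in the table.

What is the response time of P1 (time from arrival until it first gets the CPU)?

0

Timeline: | idle 0-3 | P1 3-4 | P2 4-7 | P1 7-9 | P3 9-10 | P6 10-16 | P3 16-20 | P4 20-23 | P0 23-30 | P5 30-32 |
Completion: P0=30  P1=9  P2=7  P3=20  P4=23  P5=32  P6=16
Response(P1) = first start − arrival = 3 − 3 = 0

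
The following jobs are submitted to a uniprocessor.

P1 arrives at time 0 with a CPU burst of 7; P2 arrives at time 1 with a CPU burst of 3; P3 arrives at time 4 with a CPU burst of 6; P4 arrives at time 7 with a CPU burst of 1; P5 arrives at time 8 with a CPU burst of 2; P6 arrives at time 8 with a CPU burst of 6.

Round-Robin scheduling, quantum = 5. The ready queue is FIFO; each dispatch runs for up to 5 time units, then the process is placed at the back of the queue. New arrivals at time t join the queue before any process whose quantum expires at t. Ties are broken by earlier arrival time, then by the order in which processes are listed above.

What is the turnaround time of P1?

15

Timeline: | P1 0-5 | P2 5-8 | P3 8-13 | P1 13-15 | P4 15-16 | P5 16-18 | P6 18-23 | P3 23-24 | P6 24-25 |
Completion: P1=15  P2=8  P3=24  P4=16  P5=18  P6=25
Turnaround (C−A): P1=15  P2=7  P3=20  P4=9  P5=10  P6=17
Turnaround(P1) = completion − arrival = 15 − 0 = 15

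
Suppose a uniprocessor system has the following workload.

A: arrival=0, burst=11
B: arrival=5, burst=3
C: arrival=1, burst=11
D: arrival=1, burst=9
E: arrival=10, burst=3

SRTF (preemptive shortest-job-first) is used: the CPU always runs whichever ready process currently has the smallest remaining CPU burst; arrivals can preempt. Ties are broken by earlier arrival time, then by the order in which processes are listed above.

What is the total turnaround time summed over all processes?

83

Schedule: | A 0-1 | D 1-5 | B 5-8 | D 8-13 | E 13-16 | A 16-26 | C 26-37 |
Completion: A=26  B=8  C=37  D=13  E=16
Turnaround (C−A): A=26  B=3  C=36  D=12  E=6
Turnaround = completion − arrival: A=26, B=3, C=36, D=12, E=6
Total turnaround = 26 + 3 + 36 + 12 + 6 = 83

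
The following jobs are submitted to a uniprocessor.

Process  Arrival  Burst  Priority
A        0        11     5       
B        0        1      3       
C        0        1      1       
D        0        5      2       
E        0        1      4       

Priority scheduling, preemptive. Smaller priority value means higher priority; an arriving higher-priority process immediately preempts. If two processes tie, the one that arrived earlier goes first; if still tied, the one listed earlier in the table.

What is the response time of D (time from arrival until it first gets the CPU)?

Schedule: | C 0-1 | D 1-6 | B 6-7 | E 7-8 | A 8-19 |
Completion: A=19  B=7  C=1  D=6  E=8
Turnaround (C−A): A=19  B=7  C=1  D=6  E=8
Response(D) = first start − arrival = 1 − 0 = 1

1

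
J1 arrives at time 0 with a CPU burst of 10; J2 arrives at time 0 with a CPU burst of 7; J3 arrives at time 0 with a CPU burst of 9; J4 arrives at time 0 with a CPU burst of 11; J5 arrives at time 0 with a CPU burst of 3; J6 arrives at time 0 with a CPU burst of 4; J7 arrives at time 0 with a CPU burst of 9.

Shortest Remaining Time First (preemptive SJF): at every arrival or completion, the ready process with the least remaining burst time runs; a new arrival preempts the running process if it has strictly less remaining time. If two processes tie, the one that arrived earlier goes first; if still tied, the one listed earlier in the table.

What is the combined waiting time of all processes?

121

Gantt: | J5 0-3 | J6 3-7 | J2 7-14 | J3 14-23 | J7 23-32 | J1 32-42 | J4 42-53 |
Completion: J1=42  J2=14  J3=23  J4=53  J5=3  J6=7  J7=32
Turnaround (C−A): J1=42  J2=14  J3=23  J4=53  J5=3  J6=7  J7=32
Waiting = turnaround − burst: J1=32, J2=7, J3=14, J4=42, J5=0, J6=3, J7=23
Total waiting = 32 + 7 + 14 + 42 + 0 + 3 + 23 = 121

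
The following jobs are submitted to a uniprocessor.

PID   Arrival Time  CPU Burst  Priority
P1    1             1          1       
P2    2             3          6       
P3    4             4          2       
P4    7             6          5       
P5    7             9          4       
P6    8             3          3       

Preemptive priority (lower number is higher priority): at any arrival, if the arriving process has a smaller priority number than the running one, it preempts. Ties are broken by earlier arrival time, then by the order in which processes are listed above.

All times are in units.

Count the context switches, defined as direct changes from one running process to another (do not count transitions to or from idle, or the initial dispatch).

Timeline: | idle 0-1 | P1 1-2 | P2 2-4 | P3 4-8 | P6 8-11 | P5 11-20 | P4 20-26 | P2 26-27 |
Completion: P1=2  P2=27  P3=8  P4=26  P5=20  P6=11
Turnaround (C−A): P1=1  P2=25  P3=4  P4=19  P5=13  P6=3

6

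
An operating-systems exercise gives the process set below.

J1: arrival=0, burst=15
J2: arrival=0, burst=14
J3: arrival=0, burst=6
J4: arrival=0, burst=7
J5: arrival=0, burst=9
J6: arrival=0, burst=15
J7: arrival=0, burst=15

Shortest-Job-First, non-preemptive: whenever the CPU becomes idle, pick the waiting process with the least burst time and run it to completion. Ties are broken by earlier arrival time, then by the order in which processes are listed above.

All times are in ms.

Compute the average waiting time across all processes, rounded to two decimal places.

Gantt: | J3 0-6 | J4 6-13 | J5 13-22 | J2 22-36 | J1 36-51 | J6 51-66 | J7 66-81 |
Completion: J1=51  J2=36  J3=6  J4=13  J5=22  J6=66  J7=81
Waiting times: J1=36, J2=22, J3=0, J4=6, J5=13, J6=51, J7=66
Average waiting = (36+22+0+6+13+51+66) / 7 = 194/7 = 27.71

27.71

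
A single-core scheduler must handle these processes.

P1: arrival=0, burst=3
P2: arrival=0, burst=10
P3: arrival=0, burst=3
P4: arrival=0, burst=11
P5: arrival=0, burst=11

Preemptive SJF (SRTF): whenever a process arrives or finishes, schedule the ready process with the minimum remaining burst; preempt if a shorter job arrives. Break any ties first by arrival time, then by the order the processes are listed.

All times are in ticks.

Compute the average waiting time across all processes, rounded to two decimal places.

Gantt: | P1 0-3 | P3 3-6 | P2 6-16 | P4 16-27 | P5 27-38 |
Completion: P1=3  P2=16  P3=6  P4=27  P5=38
Turnaround (C−A): P1=3  P2=16  P3=6  P4=27  P5=38
Waiting times: P1=0, P2=6, P3=3, P4=16, P5=27
Average waiting = (0+6+3+16+27) / 5 = 52/5 = 10.40

10.40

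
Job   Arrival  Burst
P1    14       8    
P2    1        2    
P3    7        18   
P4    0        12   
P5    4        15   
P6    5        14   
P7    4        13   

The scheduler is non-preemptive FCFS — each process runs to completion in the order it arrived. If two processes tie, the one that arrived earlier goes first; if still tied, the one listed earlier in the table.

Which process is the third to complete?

P5

Schedule: | P4 0-12 | P2 12-14 | P5 14-29 | P7 29-42 | P6 42-56 | P3 56-74 | P1 74-82 |
Completion: P1=82  P2=14  P3=74  P4=12  P5=29  P6=56  P7=42
Turnaround (C−A): P1=68  P2=13  P3=67  P4=12  P5=25  P6=51  P7=38
Finish order: P4 → P2 → P5 → P7 → P6 → P3 → P1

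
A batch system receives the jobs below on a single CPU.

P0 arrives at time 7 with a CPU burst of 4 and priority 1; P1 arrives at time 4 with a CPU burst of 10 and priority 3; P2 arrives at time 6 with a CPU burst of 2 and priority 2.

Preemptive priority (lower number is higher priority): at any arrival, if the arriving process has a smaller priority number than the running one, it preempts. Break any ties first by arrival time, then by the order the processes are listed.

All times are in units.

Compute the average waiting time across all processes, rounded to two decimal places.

3.33

Gantt: | idle 0-4 | P1 4-6 | P2 6-7 | P0 7-11 | P2 11-12 | P1 12-20 |
Completion: P0=11  P1=20  P2=12
Waiting times: P0=0, P1=6, P2=4
Average waiting = (0+6+4) / 3 = 10/3 = 3.33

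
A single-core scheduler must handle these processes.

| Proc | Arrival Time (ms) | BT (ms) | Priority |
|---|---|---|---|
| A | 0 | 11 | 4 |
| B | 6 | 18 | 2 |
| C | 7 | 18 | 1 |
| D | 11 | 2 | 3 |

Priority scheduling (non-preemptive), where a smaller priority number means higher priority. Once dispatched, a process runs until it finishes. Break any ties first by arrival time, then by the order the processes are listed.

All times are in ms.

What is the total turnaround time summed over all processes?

112

Gantt: | A 0-11 | C 11-29 | B 29-47 | D 47-49 |
Completion: A=11  B=47  C=29  D=49
Turnaround (C−A): A=11  B=41  C=22  D=38
Turnaround = completion − arrival: A=11, B=41, C=22, D=38
Total turnaround = 11 + 41 + 22 + 38 = 112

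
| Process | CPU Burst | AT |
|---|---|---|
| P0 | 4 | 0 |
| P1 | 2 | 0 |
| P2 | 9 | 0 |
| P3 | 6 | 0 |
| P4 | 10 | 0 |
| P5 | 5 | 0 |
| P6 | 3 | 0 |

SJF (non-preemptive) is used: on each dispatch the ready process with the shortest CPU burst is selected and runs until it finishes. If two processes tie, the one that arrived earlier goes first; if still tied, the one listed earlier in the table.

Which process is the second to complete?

Timeline: | P1 0-2 | P6 2-5 | P0 5-9 | P5 9-14 | P3 14-20 | P2 20-29 | P4 29-39 |
Completion: P0=9  P1=2  P2=29  P3=20  P4=39  P5=14  P6=5
Finish order: P1 → P6 → P0 → P5 → P3 → P2 → P4

P6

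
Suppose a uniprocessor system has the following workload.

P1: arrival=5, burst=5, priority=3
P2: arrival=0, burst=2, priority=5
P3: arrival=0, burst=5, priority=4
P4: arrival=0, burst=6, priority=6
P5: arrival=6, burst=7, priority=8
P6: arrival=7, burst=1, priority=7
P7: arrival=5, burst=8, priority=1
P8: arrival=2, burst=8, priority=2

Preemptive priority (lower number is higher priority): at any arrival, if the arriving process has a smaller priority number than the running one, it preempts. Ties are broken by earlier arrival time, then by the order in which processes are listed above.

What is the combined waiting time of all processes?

Gantt: | P3 0-2 | P8 2-5 | P7 5-13 | P8 13-18 | P1 18-23 | P3 23-26 | P2 26-28 | P4 28-34 | P6 34-35 | P5 35-42 |
Completion: P1=23  P2=28  P3=26  P4=34  P5=42  P6=35  P7=13  P8=18
Turnaround (C−A): P1=18  P2=28  P3=26  P4=34  P5=36  P6=28  P7=8  P8=16
Waiting = turnaround − burst: P1=13, P2=26, P3=21, P4=28, P5=29, P6=27, P7=0, P8=8
Total waiting = 13 + 26 + 21 + 28 + 29 + 27 + 0 + 8 = 152

152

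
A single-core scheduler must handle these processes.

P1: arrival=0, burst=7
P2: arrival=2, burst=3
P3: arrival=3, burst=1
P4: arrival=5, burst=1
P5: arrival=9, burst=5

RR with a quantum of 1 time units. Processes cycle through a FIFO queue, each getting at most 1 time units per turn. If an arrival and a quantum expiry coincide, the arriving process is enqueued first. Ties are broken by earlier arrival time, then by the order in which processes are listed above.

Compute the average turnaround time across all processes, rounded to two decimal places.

6.80

Timeline: | P1 0-2 | P2 2-3 | P1 3-4 | P3 4-5 | P2 5-6 | P1 6-7 | P4 7-8 | P2 8-9 | P1 9-10 | P5 10-11 | P1 11-12 | P5 12-13 | P1 13-14 | P5 14-17 |
Completion: P1=14  P2=9  P3=5  P4=8  P5=17
Turnaround times: P1=14, P2=7, P3=2, P4=3, P5=8
Average turnaround = (14+7+2+3+8) / 5 = 34/5 = 6.80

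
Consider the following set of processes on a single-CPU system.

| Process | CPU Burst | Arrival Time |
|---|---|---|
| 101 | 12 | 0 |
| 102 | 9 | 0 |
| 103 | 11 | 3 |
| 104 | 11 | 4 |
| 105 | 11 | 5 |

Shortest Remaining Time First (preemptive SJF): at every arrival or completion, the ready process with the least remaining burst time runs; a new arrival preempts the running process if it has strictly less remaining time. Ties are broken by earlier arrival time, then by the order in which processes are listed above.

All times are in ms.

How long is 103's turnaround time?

Schedule: | 102 0-9 | 103 9-20 | 104 20-31 | 105 31-42 | 101 42-54 |
Completion: 101=54  102=9  103=20  104=31  105=42
Turnaround (C−A): 101=54  102=9  103=17  104=27  105=37
Turnaround(103) = completion − arrival = 20 − 3 = 17

17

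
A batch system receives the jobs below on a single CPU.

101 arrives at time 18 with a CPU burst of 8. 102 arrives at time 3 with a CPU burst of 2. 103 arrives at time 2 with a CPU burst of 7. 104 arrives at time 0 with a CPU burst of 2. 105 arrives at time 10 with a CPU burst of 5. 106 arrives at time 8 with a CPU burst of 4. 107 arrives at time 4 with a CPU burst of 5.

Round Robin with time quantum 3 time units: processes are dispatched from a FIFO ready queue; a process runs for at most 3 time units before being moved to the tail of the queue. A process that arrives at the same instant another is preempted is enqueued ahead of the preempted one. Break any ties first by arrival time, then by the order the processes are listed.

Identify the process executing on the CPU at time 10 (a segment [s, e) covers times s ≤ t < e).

103

Gantt: | 104 0-2 | 103 2-5 | 102 5-7 | 107 7-10 | 103 10-13 | 106 13-16 | 105 16-19 | 107 19-21 | 103 21-22 | 106 22-23 | 101 23-26 | 105 26-28 | 101 28-33 |
Completion: 101=33  102=7  103=22  104=2  105=28  106=23  107=21
Turnaround (C−A): 101=15  102=4  103=20  104=2  105=18  106=15  107=17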